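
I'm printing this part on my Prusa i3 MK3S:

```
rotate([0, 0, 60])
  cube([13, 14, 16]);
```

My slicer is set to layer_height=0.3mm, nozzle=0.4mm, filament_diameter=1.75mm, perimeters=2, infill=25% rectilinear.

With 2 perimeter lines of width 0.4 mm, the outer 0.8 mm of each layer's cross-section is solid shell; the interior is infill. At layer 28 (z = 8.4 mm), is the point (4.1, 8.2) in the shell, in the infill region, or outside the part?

At z = 8.4 mm: the 13×14 cube contributes its full rectangle; (rotated 60° about Z; rotation is an isometry so areas/perimeters/island counts are preserved). Overall, the cross-section is a single solid region. Undo the 60° rotation: the query point maps to (9.151, 0.549) in the un-rotated model frame. The nearest boundary edge runs (0.00, 0.00)→(13.00, 0.00); distance from the point to it = 0.55 mm. The point is inside the cross-section, 0.55 mm from the nearest boundary — within the 0.8 mm shell band (2 × 0.4).

shell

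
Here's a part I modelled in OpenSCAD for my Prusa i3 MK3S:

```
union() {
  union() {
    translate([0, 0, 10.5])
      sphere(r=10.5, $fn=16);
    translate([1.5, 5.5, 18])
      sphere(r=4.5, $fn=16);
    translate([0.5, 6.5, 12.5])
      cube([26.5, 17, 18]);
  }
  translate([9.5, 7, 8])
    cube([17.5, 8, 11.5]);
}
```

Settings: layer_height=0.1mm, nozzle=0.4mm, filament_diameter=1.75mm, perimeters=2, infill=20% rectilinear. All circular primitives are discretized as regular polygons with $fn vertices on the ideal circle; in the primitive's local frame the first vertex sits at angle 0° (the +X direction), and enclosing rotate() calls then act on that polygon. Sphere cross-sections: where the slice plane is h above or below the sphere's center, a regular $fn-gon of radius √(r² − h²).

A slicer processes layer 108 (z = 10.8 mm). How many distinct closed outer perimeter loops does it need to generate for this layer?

At z = 10.8 mm: the r=10.5 sphere contributes a regular 16-gon of circumradius √(10.5²−0.3²) = 10.496; the sphere at (1.5, 5.5) is absent (|z−center|=7.200 > r=4.5); the cube at (0.5, 6.5) is absent (z outside [12.5, 30.5]); Combining (union): only the r=10.5 sphere is present, so the union is just that shape — 1 connected region; the cube at (9.5, 7) (footprint 17.5×8) is included at this height; Combining (union): the 2 present regions are separate (no shared area or edge), so areas and boundary lengths simply add and each stays a separate island — 2 connected regions. The result has 2 disconnected regions.

2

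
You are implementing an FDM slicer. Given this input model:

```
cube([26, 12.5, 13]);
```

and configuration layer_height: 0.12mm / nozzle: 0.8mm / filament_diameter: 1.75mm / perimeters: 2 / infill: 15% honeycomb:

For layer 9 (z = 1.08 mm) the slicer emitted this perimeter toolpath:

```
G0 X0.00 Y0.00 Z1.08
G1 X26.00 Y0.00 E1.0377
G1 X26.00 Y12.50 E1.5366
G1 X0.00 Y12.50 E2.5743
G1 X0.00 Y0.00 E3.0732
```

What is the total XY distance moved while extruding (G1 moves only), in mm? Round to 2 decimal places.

Sum the Euclidean lengths of each G1 segment: total = 77.00 mm.

77.00 mm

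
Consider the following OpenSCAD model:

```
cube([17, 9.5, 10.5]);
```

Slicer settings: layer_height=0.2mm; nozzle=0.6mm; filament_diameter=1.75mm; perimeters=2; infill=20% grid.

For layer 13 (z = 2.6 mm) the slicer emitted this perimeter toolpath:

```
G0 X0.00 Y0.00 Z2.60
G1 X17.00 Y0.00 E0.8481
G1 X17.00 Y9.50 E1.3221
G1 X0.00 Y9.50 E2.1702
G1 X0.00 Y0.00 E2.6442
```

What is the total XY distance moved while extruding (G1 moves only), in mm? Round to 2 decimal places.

Sum the Euclidean lengths of each G1 segment: total = 53.00 mm.

53.00 mm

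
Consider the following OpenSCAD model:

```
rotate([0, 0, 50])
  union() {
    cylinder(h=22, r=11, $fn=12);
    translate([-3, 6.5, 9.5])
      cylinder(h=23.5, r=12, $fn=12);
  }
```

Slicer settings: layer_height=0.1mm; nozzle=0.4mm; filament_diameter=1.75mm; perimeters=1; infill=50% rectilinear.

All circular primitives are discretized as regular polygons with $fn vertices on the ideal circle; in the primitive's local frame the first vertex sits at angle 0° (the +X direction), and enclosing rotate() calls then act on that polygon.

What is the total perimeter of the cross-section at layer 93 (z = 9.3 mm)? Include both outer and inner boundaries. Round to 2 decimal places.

68.33 mm

At z = 9.3 mm: the r=11 cylinder contributes a regular 12-gon of circumradius 11 (perimeter = 2·12·11.000·sin(180°/12) = 68.33 mm); the cylinder at (-3, 6.5) is not intersected at this z (z outside [9.5, 33]); Combining (union): only the r=11 cylinder is present, so the union is just that shape — boundary = 68.33 mm; (whole slice rotated 50° about Z — lengths, areas and connectivity unchanged). Overall, the cross-section is a single solid region. Total boundary length (outer) = 68.33 mm.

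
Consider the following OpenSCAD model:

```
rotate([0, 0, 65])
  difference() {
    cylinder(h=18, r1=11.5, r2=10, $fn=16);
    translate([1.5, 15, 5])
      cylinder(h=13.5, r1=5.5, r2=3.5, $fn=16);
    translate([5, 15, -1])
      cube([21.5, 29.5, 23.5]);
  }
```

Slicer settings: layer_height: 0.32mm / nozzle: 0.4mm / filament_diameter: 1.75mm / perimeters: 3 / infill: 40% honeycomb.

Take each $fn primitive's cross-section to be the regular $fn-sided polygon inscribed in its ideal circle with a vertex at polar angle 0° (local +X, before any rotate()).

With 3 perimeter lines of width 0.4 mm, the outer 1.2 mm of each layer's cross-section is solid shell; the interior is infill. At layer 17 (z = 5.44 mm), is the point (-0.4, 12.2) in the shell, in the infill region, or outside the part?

At z = 5.44 mm: the cone (r1=11.5→r2=10) has section circumradius 11.047 here — a regular 16-gon; the cone at (1.5, 15) (r1=5.5→r2=3.5) has section circumradius 5.435 here — a regular 16-gon; the 21.5×29.5 cube at (5, 15) contributes its full rectangle; Subtracting the remaining from the first: starting from the cone, the cone at (1.5, 15) partially overlaps it — only the 4.59 mm² overlap (of its 90.43 mm²) is removed, clipping the outline; the 21.5×29.5 cube at (5, 15) misses the remaining region (no effect) — 1 connected region; (whole slice rotated 65° about Z — lengths, areas and connectivity unchanged). Overall, the cross-section is a single solid region. Undo the 65° rotation: the query point maps to (10.888, 5.518) in the un-rotated model frame. The nearest boundary edge runs (7.81, 7.81)→(10.21, 4.23); distance from the point to it = 1.28 mm. The point is not inside any of the regions above, so it lies outside the cross-section (1.28 mm from the nearest boundary).

outside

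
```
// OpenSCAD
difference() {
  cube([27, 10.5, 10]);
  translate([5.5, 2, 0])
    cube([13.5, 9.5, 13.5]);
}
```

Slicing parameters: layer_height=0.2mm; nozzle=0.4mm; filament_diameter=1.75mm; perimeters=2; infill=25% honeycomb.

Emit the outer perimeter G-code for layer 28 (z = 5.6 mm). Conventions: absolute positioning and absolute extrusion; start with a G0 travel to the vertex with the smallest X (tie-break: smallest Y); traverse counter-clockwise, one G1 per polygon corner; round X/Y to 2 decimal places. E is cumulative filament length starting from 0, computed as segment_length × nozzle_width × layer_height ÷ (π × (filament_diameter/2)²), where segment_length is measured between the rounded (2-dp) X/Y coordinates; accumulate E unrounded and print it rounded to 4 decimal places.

G0 X0.00 Y0.00 Z5.60
G1 X27.00 Y0.00 E0.8980
G1 X27.00 Y10.50 E1.2473
G1 X19.00 Y10.50 E1.5133
G1 X19.00 Y2.00 E1.7960
G1 X5.50 Y2.00 E2.2451
G1 X5.50 Y10.50 E2.5278
G1 X0.00 Y10.50 E2.7107
G1 X0.00 Y0.00 E3.0599

At z = 5.6 mm: the cube is present — its section is the full 27×10.5 rectangle; the 13.5×9.5 cube at (5.5, 2) contributes its full rectangle; Taking the first minus the rest: starting from the 27×10.5 cube, the 13.5×9.5 cube at (5.5, 2) partially overlaps it — only the 114.75 mm² overlap (of its 128.25 mm²) is removed, clipping the outline — 1 connected region. The outline is a single polygon with 8 vertices. Extrusion per mm of travel: 0.4 × 0.2 / (π × 0.875²) = 0.033260. Accumulating E over each segment gives final E = 3.0599.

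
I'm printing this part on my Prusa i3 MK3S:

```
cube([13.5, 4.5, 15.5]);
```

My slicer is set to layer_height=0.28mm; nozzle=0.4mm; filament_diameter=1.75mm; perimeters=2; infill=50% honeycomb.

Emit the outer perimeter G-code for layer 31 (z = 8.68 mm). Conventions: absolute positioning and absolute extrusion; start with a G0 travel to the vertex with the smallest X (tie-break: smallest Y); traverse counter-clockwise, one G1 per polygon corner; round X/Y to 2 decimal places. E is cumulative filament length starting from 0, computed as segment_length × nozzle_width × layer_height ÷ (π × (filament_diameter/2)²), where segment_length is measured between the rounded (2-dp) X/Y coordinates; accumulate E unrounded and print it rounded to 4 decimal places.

At z = 8.68 mm: the cube (footprint 13.5×4.5) is included at this height. The outline is a single polygon with 4 vertices. Extrusion per mm of travel: 0.4 × 0.28 / (π × 0.875²) = 0.046564. Accumulating E over each segment gives final E = 1.6763.

G0 X0.00 Y0.00 Z8.68
G1 X13.50 Y0.00 E0.6286
G1 X13.50 Y4.50 E0.8382
G1 X0.00 Y4.50 E1.4668
G1 X0.00 Y0.00 E1.6763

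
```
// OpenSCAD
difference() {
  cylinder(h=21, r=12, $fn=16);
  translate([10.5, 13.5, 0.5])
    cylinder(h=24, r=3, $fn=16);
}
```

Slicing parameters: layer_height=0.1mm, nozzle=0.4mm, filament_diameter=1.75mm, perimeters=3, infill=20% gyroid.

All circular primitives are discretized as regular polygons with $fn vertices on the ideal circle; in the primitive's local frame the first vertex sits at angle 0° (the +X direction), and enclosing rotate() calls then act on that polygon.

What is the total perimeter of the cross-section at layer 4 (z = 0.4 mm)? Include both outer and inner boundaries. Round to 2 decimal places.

74.91 mm

At z = 0.4 mm: the r=12 cylinder gives a regular 16-gon of circumradius 12 (constant along its height) (perimeter = 2·16·12.000·sin(180°/16) = 74.91 mm); the cylinder at (10.5, 13.5) does not reach this height (z outside [0.5, 24.5]); After the difference (first − rest): none of the subtracted shapes is present at this height, so the r=12 cylinder is unchanged — boundary = 74.91 mm. Overall, the cross-section is a single solid region. Total boundary length (outer) = 74.91 mm.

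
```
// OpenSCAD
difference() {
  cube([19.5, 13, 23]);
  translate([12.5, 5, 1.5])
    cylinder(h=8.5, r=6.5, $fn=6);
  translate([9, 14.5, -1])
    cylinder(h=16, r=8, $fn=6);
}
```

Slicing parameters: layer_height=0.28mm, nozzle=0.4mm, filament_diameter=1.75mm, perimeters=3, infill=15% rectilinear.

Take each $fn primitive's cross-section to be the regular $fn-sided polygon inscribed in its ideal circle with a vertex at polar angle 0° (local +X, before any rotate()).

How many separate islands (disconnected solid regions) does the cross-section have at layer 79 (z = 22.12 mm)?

1

At z = 22.12 mm: the cube is present — its section is the full 19.5×13 rectangle; the cylinder at (12.5, 5) is absent (z outside [1.5, 10]); the cylinder at (9, 14.5) is not intersected at this z (z outside [-1, 15]); Subtracting the remaining from the first: none of the subtracted shapes is present at this height, so the 19.5×13 cube is unchanged — 1 connected region. Overall, the cross-section is a single solid region. Island count = 1.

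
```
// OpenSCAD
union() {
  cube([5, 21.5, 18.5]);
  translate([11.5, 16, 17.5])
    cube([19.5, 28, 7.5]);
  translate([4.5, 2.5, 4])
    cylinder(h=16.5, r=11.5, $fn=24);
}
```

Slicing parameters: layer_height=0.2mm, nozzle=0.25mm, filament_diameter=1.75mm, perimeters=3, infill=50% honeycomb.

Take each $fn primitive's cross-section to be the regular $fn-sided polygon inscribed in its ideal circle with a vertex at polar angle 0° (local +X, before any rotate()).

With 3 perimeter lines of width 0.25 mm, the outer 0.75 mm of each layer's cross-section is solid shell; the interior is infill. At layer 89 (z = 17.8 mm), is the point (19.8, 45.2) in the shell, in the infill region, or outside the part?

At z = 17.8 mm: the cube (footprint 5×21.5) is included at this height; the 19.5×28 cube at (11.5, 16) contributes its full rectangle; the r=11.5 cylinder at (4.5, 2.5) gives a regular 24-gon of circumradius 11.5 (constant along its height); Merging all regions: the regions partially overlap (shared area 68.32 mm²), so overlapping operands fuse into one piece — 2 connected regions. Overall, the cross-section has 2 separate islands. The nearest boundary edge runs (11.50, 44.00)→(31.00, 44.00); distance from the point to it = 1.20 mm. The point is not inside any of the regions above, so it lies outside the cross-section (1.20 mm from the nearest boundary).

outside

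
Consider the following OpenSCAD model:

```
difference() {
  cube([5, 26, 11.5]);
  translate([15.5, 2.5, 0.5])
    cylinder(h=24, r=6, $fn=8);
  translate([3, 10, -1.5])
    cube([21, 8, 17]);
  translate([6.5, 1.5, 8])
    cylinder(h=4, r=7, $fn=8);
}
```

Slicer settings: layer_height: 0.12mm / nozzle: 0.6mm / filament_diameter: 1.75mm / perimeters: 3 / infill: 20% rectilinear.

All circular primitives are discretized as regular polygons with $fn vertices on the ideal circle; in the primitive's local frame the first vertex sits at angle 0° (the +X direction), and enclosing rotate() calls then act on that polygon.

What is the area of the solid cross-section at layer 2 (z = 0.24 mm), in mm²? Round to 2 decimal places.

114.00 mm²

At z = 0.24 mm: the cube is present — its section is the full 5×26 rectangle (area 130.00 mm²); the cylinder at (15.5, 2.5) does not reach this height (z outside [0.5, 24.5]); the 21×8 cube at (3, 10) contributes its full rectangle (area 168.00 mm²); the cylinder at (6.5, 1.5) is absent (z outside [8, 12]); Taking the first minus the rest: starting from the 5×26 cube (130.00 mm²), the 21×8 cube at (3, 10) partially overlaps it — only the 16.00 mm² overlap (of its 168.00 mm²) is removed, clipping the outline — area = 114.00 mm². Overall, the cross-section is a single solid region. Net area = 114.00 mm².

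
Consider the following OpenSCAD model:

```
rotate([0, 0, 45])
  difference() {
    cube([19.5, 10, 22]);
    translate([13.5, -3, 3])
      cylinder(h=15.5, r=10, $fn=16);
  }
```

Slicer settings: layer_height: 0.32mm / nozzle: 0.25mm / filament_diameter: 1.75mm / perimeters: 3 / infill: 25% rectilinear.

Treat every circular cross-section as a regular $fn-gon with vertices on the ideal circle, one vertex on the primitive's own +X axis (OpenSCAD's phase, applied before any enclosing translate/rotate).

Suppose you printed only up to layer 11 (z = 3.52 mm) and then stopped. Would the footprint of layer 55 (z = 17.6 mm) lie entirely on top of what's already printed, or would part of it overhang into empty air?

entirely on top

Compare the two slices. At z = 3.52: the 19.5×10 cube contributes its full rectangle (area 195.00 mm²); the r=10 cylinder at (13.5, -3) gives a regular 16-gon of circumradius 10 (constant along its height) (area = (16/2)·10.000²·sin(360°/16) = 306.15 mm²); After the difference (first − rest): starting from the 19.5×10 cube (195.00 mm²), the r=10 cylinder at (13.5, -3) partially overlaps it — only the 84.74 mm² overlap (of its 306.15 mm²) is removed, clipping the outline — area = 110.26 mm²; (whole slice rotated 45° about Z — lengths, areas and connectivity unchanged). At z = 17.6: the cube is present — its section is the full 19.5×10 rectangle (area 195.00 mm²); the cylinder at (13.5, -3): section is a regular 16-gon, circumradius r=10 (area = (16/2)·10.000²·sin(360°/16) = 306.15 mm²); Taking the first minus the rest: starting from the 19.5×10 cube (195.00 mm²), the r=10 cylinder at (13.5, -3) partially overlaps it — only the 84.74 mm² overlap (of its 306.15 mm²) is removed, clipping the outline — area = 110.26 mm²; (whole slice rotated 45° about Z — lengths, areas and connectivity unchanged). Checking containment: the cross-section at z = 17.6 is a subset of the cross-section at z = 3.52.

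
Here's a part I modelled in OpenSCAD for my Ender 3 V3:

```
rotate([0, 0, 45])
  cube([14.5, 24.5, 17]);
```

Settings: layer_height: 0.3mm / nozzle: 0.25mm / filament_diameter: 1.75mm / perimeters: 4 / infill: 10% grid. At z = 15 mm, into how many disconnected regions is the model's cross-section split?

1

At z = 15 mm: the 14.5×24.5 cube contributes its full rectangle; (whole slice rotated 45° about Z — lengths, areas and connectivity unchanged). The result has 1 disconnected region.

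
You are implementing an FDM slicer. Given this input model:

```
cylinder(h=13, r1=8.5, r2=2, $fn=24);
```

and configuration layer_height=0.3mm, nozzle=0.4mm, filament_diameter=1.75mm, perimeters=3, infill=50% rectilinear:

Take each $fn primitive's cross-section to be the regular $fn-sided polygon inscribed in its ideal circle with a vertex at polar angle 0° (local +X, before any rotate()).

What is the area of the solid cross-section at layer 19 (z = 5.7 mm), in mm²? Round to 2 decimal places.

At z = 5.7 mm: the cone contributes a regular 24-gon of circumradius 5.650 (interpolated between r1=8.5 and r2=2 at t=0.438) (area = (24/2)·5.650²·sin(360°/24) = 99.15 mm²). Overall, the cross-section is a single solid region. Net area = 99.15 mm².

99.15 mm²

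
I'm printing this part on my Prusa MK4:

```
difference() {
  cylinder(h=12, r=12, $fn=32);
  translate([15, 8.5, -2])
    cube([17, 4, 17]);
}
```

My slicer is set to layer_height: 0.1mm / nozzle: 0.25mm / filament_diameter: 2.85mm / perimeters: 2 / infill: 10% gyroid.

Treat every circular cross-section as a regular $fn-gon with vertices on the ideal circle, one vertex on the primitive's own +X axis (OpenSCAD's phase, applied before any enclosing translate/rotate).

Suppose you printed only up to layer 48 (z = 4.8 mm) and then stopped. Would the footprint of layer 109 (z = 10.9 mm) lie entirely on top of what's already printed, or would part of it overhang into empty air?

Compare the two slices. At z = 4.8: the r=12 cylinder contributes a regular 32-gon of circumradius 12 (area = (32/2)·12.000²·sin(360°/32) = 449.49 mm²); the 17×4 cube at (15, 8.5) contributes its full rectangle (area 68.00 mm²); Taking the first minus the rest: starting from the r=12 cylinder (449.49 mm²), the 17×4 cube at (15, 8.5) misses the remaining region (no effect) — area = 449.49 mm². At z = 10.9: the r=12 cylinder gives a regular 32-gon of circumradius 12 (constant along its height) (area = (32/2)·12.000²·sin(360°/32) = 449.49 mm²); the cube at (15, 8.5) is present — its section is the full 17×4 rectangle (area 68.00 mm²); After the difference (first − rest): starting from the r=12 cylinder (449.49 mm²), the 17×4 cube at (15, 8.5) misses the remaining region (no effect) — area = 449.49 mm². Checking containment: the cross-section at z = 10.9 is a subset of the cross-section at z = 4.8.

entirely on top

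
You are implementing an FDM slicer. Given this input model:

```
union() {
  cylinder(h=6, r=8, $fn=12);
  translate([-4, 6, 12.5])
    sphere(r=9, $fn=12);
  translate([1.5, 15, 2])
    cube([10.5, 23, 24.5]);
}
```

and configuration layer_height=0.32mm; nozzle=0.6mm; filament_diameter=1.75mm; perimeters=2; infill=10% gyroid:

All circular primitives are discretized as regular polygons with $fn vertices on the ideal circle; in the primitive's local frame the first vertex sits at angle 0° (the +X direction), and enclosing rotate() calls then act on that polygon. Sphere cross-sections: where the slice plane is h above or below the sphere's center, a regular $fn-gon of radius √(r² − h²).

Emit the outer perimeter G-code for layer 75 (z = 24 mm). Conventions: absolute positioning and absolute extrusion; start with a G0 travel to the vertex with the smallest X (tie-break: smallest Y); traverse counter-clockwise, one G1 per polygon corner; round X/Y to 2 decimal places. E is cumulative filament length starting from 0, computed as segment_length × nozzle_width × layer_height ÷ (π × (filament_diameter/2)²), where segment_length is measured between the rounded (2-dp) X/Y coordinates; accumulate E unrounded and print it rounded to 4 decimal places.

At z = 24 mm: the cylinder is not intersected at this z (z outside [0, 6]); the sphere at (-4, 6) is not intersected at this z (|z−center|=11.500 > r=9); the 10.5×23 cube at (1.5, 15) contributes its full rectangle; Merging all regions: only the 10.5×23 cube at (1.5, 15) is present, so the union is just that shape — 1 connected region. The outline is a single polygon with 4 vertices. Extrusion per mm of travel: 0.6 × 0.32 / (π × 0.875²) = 0.079824. Accumulating E over each segment gives final E = 5.3482.

G0 X1.50 Y15.00 Z24.00
G1 X12.00 Y15.00 E0.8382
G1 X12.00 Y38.00 E2.6741
G1 X1.50 Y38.00 E3.5123
G1 X1.50 Y15.00 E5.3482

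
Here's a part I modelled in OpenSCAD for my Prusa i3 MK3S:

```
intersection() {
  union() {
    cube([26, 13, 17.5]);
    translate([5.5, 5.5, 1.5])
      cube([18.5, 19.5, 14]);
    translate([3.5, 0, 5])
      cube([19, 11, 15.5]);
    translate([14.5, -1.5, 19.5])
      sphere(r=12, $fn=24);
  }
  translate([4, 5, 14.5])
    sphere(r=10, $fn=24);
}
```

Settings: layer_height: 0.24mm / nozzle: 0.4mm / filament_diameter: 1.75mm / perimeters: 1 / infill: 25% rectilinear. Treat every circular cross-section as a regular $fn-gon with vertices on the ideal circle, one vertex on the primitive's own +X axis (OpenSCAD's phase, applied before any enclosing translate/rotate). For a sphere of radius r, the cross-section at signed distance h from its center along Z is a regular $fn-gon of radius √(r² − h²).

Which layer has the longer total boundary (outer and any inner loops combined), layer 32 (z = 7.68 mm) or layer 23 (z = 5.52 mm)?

layer 32 (z = 7.68 mm)

Layer 32 (z = 7.68): the cube (footprint 26×13) is included at this height (perimeter 78.00 mm); the cube at (5.5, 5.5) (footprint 18.5×19.5) is included at this height (perimeter 76.00 mm); the 19×11 cube at (3.5, 0) contributes its full rectangle (perimeter 60.00 mm); the r=12 sphere at (14.5, -1.5) slices to a regular 24-gon of circumradius 2.071 (√(r²−h²) with h=11.82 from center) (perimeter = 2·24·2.071·sin(180°/24) = 12.97 mm); Taking the union: the regions partially overlap (shared area 348.83 mm²), so the edge portions inside another operand are dropped and the merged outline is re-measured after clipping — boundary = 109.01 mm; the sphere at (4, 5): section is a regular 24-gon, circumradius = √(r²−h²) = √(10²−6.82²) = 7.314 (perimeter = 2·24·7.314·sin(180°/24) = 45.82 mm); Taking the intersection: the r=10 sphere at (4, 5) partially overlaps the result so far; clipping to the common part keeps 122.32 mm² — boundary = 41.59 mm. So its perimeter = 41.59 mm. Layer 23 (z = 5.52): the cube (footprint 26×13) is included at this height (perimeter 78.00 mm); the cube at (5.5, 5.5) (footprint 18.5×19.5) is included at this height (perimeter 76.00 mm); the cube at (3.5, 0) is present — its section is the full 19×11 rectangle (perimeter 60.00 mm); the sphere at (14.5, -1.5) is not intersected at this z (|z−center|=13.980 > r=12); Combining (union): the regions partially overlap (shared area 347.75 mm²), so the edge portions inside another operand are dropped and the merged outline is re-measured after clipping — boundary = 102.00 mm; the sphere at (4, 5): section is a regular 24-gon, circumradius = √(r²−h²) = √(10²−8.98²) = 4.400 (perimeter = 2·24·4.400·sin(180°/24) = 27.57 mm); Keeping only the common overlap: the r=10 sphere at (4, 5) partially overlaps the result so far; clipping to the common part keeps 59.24 mm² — boundary = 27.45 mm. So its perimeter = 27.45 mm. Layer 32 is larger (41.59 vs 27.45 mm).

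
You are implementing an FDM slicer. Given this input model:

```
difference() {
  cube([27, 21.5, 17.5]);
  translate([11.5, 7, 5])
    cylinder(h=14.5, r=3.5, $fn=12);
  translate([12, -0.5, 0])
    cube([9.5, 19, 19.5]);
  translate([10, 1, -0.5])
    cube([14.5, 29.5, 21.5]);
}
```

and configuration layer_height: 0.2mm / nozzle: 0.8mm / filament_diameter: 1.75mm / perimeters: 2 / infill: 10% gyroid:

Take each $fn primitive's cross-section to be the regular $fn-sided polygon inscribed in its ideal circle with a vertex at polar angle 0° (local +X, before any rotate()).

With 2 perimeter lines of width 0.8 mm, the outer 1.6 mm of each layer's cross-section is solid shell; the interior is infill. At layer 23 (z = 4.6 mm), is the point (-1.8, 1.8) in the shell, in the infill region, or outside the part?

At z = 4.6 mm: the 27×21.5 cube contributes its full rectangle; the cylinder at (11.5, 7) does not reach this height (z outside [5, 19.5]); the cube at (12, -0.5) (footprint 9.5×19) is included at this height; the cube at (10, 1) is present — its section is the full 14.5×29.5 rectangle; Taking the first minus the rest: starting from the 27×21.5 cube, the 9.5×19 cube at (12, -0.5) partially overlaps it — only the 175.75 mm² overlap (of its 180.50 mm²) is removed, clipping the outline; the 14.5×29.5 cube at (10, 1) partially overlaps it — only the 131.00 mm² overlap (of its 427.75 mm²) is removed, clipping the outline — 2 connected regions. Overall, the cross-section has 2 separate islands. The nearest boundary edge runs (0.00, 0.00)→(0.00, 21.50); distance from the point to it = 1.80 mm. The point is not inside any of the regions above, so it lies outside the cross-section (1.80 mm from the nearest boundary).

outside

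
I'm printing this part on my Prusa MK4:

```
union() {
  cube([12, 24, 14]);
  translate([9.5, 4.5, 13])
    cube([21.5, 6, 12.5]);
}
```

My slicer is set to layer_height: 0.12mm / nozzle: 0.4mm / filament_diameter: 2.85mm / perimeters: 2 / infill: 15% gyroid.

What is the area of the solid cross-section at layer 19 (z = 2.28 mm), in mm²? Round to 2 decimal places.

288.00 mm²

At z = 2.28 mm: the cube is present — its section is the full 12×24 rectangle (area 288.00 mm²); the cube at (9.5, 4.5) does not reach this height (z outside [13, 25.5]); Taking the union: only the 12×24 cube is present, so the union is just that shape — area = 288.00 mm². Overall, the cross-section is a single solid region. Net area = 288.00 mm².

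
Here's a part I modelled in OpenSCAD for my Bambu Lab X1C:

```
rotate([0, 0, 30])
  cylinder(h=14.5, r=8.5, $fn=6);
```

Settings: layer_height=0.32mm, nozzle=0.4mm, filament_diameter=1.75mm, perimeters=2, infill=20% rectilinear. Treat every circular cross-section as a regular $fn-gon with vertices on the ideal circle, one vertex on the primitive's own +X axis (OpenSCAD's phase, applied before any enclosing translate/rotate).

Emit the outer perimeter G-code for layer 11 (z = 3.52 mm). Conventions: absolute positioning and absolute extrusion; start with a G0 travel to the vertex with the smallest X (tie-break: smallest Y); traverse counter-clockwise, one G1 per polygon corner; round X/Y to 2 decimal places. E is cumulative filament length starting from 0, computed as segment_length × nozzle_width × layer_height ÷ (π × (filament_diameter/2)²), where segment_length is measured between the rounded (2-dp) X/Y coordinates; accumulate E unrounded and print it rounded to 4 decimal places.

G0 X-7.36 Y-4.25 Z3.52
G1 X0.00 Y-8.50 E0.4523
G1 X7.36 Y-4.25 E0.9046
G1 X7.36 Y4.25 E1.3569
G1 X0.00 Y8.50 E1.8092
G1 X-7.36 Y4.25 E2.2615
G1 X-7.36 Y-4.25 E2.7138

At z = 3.52 mm: the cylinder: section is a regular 6-gon, circumradius r=8.5; (rotated 30° about Z; rotation is an isometry so areas/perimeters/island counts are preserved). The outline is a single polygon with 6 vertices. Extrusion per mm of travel: 0.4 × 0.32 / (π × 0.875²) = 0.053216. Accumulating E over each segment gives final E = 2.7138.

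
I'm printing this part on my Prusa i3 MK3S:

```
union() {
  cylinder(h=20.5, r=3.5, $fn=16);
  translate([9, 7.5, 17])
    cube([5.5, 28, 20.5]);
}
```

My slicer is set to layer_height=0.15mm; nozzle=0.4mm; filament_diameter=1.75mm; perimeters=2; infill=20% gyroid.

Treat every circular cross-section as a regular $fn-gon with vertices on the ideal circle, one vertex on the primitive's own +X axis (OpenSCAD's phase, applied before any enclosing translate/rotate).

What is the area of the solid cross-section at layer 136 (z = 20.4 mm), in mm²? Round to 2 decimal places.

191.50 mm²

At z = 20.4 mm: the cylinder: section is a regular 16-gon, circumradius r=3.5 (area = (16/2)·3.500²·sin(360°/16) = 37.50 mm²); the cube at (9, 7.5) is present — its section is the full 5.5×28 rectangle (area 154.00 mm²); Merging all regions: the 2 present regions are separate (no shared area or edge), so areas and boundary lengths simply add and each stays a separate island — area = 191.50 mm². Overall, the cross-section has 2 separate islands. Net area = 191.50 mm².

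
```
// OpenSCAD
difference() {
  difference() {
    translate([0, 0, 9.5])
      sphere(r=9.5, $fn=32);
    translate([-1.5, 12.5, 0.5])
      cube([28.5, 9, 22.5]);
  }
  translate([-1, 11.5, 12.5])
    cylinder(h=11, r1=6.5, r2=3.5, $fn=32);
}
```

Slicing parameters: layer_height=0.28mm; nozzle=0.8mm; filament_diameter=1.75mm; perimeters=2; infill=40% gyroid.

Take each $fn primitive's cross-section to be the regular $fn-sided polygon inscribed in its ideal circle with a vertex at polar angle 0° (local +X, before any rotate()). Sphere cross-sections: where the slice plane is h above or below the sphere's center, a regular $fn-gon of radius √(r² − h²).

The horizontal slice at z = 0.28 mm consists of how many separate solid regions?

At z = 0.28 mm: the r=9.5 sphere contributes a regular 32-gon of circumradius √(9.5²−9.22²) = 2.289; the cube at (-1.5, 12.5) does not reach this height (z outside [0.5, 23]); Subtracting the remaining from the first: none of the subtracted shapes is present at this height, so the r=9.5 sphere is unchanged — 1 connected region; the cone at (-1, 11.5) does not reach this height (z outside [12.5, 23.5]); Taking the first minus the rest: none of the subtracted shapes is present at this height, so that combined region is unchanged — 1 connected region. The result has 1 disconnected region.

1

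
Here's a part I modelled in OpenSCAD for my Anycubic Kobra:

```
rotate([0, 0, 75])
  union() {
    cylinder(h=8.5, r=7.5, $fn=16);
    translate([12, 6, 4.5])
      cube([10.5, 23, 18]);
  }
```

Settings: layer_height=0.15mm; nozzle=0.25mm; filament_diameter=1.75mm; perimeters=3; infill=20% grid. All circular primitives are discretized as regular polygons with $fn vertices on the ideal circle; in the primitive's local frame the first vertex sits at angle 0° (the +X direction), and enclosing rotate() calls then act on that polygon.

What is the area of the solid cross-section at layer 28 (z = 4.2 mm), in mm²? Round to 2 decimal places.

172.21 mm²

At z = 4.2 mm: the r=7.5 cylinder contributes a regular 16-gon of circumradius 7.5 (area = (16/2)·7.500²·sin(360°/16) = 172.21 mm²); the cube at (12, 6) is absent (z outside [4.5, 22.5]); Taking the union: only the r=7.5 cylinder is present, so the union is just that shape — area = 172.21 mm²; (rotated 75° about Z; rotation is an isometry so areas/perimeters/island counts are preserved). Overall, the cross-section is a single solid region. Net area = 172.21 mm².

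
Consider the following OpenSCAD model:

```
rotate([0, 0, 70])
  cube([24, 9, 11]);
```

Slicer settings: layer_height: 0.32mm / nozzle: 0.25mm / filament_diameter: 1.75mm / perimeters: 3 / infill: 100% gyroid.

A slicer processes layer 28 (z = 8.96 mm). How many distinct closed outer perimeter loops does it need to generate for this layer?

1

At z = 8.96 mm: the cube is present — its section is the full 24×9 rectangle; (rotated 70° about Z; rotation is an isometry so areas/perimeters/island counts are preserved). The result has 1 disconnected region.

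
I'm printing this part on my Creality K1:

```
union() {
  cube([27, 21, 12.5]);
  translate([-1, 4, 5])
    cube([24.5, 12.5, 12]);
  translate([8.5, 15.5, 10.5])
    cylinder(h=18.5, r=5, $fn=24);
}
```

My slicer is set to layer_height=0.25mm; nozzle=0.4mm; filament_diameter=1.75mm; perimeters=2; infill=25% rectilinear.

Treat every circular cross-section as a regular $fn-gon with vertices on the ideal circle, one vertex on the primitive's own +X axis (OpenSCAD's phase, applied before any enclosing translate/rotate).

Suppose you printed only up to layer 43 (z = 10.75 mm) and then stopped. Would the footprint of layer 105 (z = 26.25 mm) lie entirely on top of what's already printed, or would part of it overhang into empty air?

Compare the two slices. At z = 10.75: the 27×21 cube contributes its full rectangle (area 567.00 mm²); the 24.5×12.5 cube at (-1, 4) contributes its full rectangle (area 306.25 mm²); the cylinder at (8.5, 15.5): section is a regular 24-gon, circumradius r=5 (area = (24/2)·5.000²·sin(360°/24) = 77.65 mm²); Combining (union): the regions partially overlap — summed areas 950.90 mm² minus the doubly-counted overlap 371.40 mm² gives 579.50 mm² — area = 579.50 mm². At z = 26.25: the cube is absent (z outside [0, 12.5]); the cube at (-1, 4) is not intersected at this z (z outside [5, 17]); the r=5 cylinder at (8.5, 15.5) gives a regular 24-gon of circumradius 5 (constant along its height) (area = (24/2)·5.000²·sin(360°/24) = 77.65 mm²); Taking the union: only the r=5 cylinder at (8.5, 15.5) is present, so the union is just that shape — area = 77.65 mm². Checking containment: the cross-section at z = 26.25 is a subset of the cross-section at z = 10.75.

entirely on top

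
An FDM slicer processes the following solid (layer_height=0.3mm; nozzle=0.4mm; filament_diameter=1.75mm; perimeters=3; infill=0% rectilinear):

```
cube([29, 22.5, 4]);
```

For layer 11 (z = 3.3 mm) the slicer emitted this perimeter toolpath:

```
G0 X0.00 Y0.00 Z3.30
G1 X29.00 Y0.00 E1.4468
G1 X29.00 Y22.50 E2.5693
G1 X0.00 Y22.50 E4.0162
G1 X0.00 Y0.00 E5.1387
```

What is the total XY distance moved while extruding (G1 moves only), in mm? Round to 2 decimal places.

Sum the Euclidean lengths of each G1 segment: total = 103.00 mm.

103.00 mm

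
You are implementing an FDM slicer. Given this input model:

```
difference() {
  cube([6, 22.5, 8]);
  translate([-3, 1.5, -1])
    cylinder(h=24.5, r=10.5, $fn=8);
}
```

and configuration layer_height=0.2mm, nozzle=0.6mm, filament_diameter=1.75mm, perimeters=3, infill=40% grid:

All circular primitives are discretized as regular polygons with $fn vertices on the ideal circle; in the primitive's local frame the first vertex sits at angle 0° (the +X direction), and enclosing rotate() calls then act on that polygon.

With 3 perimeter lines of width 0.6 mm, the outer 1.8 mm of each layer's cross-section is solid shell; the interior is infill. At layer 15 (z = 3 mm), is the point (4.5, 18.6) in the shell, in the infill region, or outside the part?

At z = 3 mm: the 6×22.5 cube contributes its full rectangle; the r=10.5 cylinder at (-3, 1.5) gives a regular 8-gon of circumradius 10.5 (constant along its height); After the difference (first − rest): starting from the 6×22.5 cube, the r=10.5 cylinder at (-3, 1.5) partially overlaps it — only the 54.61 mm² overlap (of its 311.83 mm²) is removed, clipping the outline — 1 connected region. Overall, the cross-section is a single solid region. The nearest boundary edge runs (6.00, 22.50)→(6.00, 5.12); distance from the point to it = 1.50 mm. The point is inside the cross-section, 1.50 mm from the nearest boundary — within the 1.8 mm shell band (3 × 0.6).

shell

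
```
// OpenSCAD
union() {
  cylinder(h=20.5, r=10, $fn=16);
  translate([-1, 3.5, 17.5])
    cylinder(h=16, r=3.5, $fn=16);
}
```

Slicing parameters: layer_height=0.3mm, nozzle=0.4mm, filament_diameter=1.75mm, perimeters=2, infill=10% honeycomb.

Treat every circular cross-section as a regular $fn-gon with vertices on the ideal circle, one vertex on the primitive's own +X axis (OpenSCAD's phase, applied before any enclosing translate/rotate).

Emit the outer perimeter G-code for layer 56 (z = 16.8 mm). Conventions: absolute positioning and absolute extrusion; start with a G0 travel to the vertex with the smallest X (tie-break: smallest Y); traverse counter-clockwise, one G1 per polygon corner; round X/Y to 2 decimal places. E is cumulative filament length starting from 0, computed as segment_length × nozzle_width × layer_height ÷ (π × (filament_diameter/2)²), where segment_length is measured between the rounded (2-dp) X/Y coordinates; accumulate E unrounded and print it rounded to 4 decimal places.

At z = 16.8 mm: the cylinder: section is a regular 16-gon, circumradius r=10; the cylinder at (-1, 3.5) does not reach this height (z outside [17.5, 33.5]); Taking the union: only the r=10 cylinder is present, so the union is just that shape — 1 connected region. The outline is a single polygon with 16 vertices. Extrusion per mm of travel: 0.4 × 0.3 / (π × 0.875²) = 0.049890. Accumulating E over each segment gives final E = 3.1148.

G0 X-10.00 Y0.00 Z16.80
G1 X-9.24 Y-3.83 E0.1948
G1 X-7.07 Y-7.07 E0.3894
G1 X-3.83 Y-9.24 E0.5839
G1 X0.00 Y-10.00 E0.7787
G1 X3.83 Y-9.24 E0.9735
G1 X7.07 Y-7.07 E1.1681
G1 X9.24 Y-3.83 E1.3626
G1 X10.00 Y0.00 E1.5574
G1 X9.24 Y3.83 E1.7522
G1 X7.07 Y7.07 E1.9468
G1 X3.83 Y9.24 E2.1413
G1 X0.00 Y10.00 E2.3361
G1 X-3.83 Y9.24 E2.5309
G1 X-7.07 Y7.07 E2.7255
G1 X-9.24 Y3.83 E2.9200
G1 X-10.00 Y0.00 E3.1148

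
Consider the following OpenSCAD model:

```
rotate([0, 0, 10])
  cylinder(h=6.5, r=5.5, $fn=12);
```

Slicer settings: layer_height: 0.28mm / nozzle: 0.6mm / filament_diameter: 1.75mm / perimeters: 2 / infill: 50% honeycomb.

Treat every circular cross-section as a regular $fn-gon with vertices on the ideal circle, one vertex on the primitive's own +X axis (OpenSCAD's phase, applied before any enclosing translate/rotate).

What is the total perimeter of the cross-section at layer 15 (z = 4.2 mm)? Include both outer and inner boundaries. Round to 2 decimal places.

34.16 mm

At z = 4.2 mm: the r=5.5 cylinder gives a regular 12-gon of circumradius 5.5 (constant along its height) (perimeter = 2·12·5.500·sin(180°/12) = 34.16 mm); (whole slice rotated 10° about Z — lengths, areas and connectivity unchanged). Overall, the cross-section is a single solid region. Total boundary length (outer) = 34.16 mm.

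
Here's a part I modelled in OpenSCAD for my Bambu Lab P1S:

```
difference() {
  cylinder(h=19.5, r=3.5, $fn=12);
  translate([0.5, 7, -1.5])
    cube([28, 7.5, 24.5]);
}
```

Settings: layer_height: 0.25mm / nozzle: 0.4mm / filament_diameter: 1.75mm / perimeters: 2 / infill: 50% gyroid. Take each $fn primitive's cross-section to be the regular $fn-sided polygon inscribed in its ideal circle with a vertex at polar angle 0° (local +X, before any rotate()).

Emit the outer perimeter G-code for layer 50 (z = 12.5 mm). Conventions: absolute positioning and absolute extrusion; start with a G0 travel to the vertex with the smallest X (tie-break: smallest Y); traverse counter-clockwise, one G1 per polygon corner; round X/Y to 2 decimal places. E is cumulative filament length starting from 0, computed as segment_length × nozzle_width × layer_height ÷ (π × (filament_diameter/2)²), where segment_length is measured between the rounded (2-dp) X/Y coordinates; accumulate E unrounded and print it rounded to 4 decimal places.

G0 X-3.50 Y0.00 Z12.50
G1 X-3.03 Y-1.75 E0.0753
G1 X-1.75 Y-3.03 E0.1506
G1 X0.00 Y-3.50 E0.2259
G1 X1.75 Y-3.03 E0.3013
G1 X3.03 Y-1.75 E0.3765
G1 X3.50 Y0.00 E0.4519
G1 X3.03 Y1.75 E0.5272
G1 X1.75 Y3.03 E0.6025
G1 X0.00 Y3.50 E0.6778
G1 X-1.75 Y3.03 E0.7531
G1 X-3.03 Y1.75 E0.8284
G1 X-3.50 Y0.00 E0.9037

At z = 12.5 mm: the r=3.5 cylinder contributes a regular 12-gon of circumradius 3.5; the cube at (0.5, 7) (footprint 28×7.5) is included at this height; After the difference (first − rest): starting from the r=3.5 cylinder, the 28×7.5 cube at (0.5, 7) misses the remaining region (no effect) — 1 connected region. The outline is a single polygon with 12 vertices. Extrusion per mm of travel: 0.4 × 0.25 / (π × 0.875²) = 0.041575. Accumulating E over each segment gives final E = 0.9037.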